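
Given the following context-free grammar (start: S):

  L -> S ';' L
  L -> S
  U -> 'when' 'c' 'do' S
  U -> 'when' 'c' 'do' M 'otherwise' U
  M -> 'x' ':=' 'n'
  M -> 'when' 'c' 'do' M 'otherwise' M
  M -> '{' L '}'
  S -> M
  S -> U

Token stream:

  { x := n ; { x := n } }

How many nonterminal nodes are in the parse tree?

[S [M { [L [S [M x := n]] ; [L [S [M { [L [S [M x := n]]] }]]]] }]]

11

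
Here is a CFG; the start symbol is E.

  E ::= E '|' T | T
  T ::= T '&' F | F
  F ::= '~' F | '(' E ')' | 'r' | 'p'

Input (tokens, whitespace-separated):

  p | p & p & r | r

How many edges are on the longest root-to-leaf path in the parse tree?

6

[E [E [E [T [F p]]] | [T [T [T [F p]] & [F p]] & [F r]]] | [T [F r]]]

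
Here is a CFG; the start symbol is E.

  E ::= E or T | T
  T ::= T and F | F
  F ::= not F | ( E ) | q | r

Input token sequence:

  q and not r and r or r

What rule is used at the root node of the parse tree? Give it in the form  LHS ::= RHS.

[E [E [T [T [T [F q]] and [F not [F r]]] and [F r]]] or [T [F r]]]

E ::= E or T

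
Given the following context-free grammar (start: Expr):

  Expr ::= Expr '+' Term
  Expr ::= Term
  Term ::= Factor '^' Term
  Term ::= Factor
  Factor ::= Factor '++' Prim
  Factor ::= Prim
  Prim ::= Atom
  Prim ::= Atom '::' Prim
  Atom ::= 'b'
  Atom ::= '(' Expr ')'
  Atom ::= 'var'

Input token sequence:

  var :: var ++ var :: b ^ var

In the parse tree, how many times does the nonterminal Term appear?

[Expr [Term [Factor [Factor [Prim [Atom var] :: [Prim [Atom var]]]] ++ [Prim [Atom var] :: [Prim [Atom b]]]] ^ [Term [Factor [Prim [Atom var]]]]]]

2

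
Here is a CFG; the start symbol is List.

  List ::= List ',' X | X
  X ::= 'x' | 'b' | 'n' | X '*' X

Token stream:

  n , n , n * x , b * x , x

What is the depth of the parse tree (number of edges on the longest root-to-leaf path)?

6

[List [List [List [List [List [X n]] , [X n]] , [X [X n] * [X x]]] , [X [X b] * [X x]]] , [X x]]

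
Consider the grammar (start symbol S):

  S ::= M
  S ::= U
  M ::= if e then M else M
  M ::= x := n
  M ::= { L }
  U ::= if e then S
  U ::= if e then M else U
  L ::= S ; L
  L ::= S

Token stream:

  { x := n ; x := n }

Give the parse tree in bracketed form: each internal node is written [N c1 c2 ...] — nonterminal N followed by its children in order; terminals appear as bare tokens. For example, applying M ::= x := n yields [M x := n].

S
M
{ L }
{ S ; L }
{ M ; L }
{ x := n ; L }
{ x := n ; S }
{ x := n ; M }
{ x := n ; x := n }

[S [M { [L [S [M x := n]] ; [L [S [M x := n]]]] }]]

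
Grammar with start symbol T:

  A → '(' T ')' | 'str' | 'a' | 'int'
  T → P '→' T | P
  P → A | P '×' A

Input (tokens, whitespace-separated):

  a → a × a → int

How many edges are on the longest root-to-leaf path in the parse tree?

5

[T [P [A a]] → [T [P [P [A a]] × [A a]] → [T [P [A int]]]]]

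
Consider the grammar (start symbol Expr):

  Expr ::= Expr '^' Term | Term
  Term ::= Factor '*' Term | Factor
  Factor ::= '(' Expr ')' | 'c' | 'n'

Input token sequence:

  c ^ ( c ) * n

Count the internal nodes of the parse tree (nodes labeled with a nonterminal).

11

[Expr [Expr [Term [Factor c]]] ^ [Term [Factor ( [Expr [Term [Factor c]]] )] * [Term [Factor n]]]]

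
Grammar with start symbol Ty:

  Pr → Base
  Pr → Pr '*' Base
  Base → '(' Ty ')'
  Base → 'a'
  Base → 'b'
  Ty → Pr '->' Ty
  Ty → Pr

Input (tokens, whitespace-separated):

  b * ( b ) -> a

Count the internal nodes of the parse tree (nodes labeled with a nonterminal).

[Ty [Pr [Pr [Base b]] * [Base ( [Ty [Pr [Base b]]] )]] -> [Ty [Pr [Base a]]]]

11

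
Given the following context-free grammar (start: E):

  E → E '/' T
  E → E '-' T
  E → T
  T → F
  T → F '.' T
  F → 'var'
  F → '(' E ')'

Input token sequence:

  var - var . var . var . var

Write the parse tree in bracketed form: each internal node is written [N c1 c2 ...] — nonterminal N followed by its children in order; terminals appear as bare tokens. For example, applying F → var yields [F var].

[E [E [T [F var]]] - [T [F var] . [T [F var] . [T [F var] . [T [F var]]]]]]

E
E - T
T - T
F - T
var - T
var - F . T
var - var . T
var - var . F . T
var - var . var . T
var - var . var . F . T
var - var . var . var . T
var - var . var . var . F
var - var . var . var . var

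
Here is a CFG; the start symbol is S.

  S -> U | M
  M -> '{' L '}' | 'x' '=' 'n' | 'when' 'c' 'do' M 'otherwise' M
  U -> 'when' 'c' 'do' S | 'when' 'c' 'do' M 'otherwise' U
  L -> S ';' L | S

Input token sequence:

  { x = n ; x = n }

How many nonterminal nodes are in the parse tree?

8

[S [M { [L [S [M x = n]] ; [L [S [M x = n]]]] }]]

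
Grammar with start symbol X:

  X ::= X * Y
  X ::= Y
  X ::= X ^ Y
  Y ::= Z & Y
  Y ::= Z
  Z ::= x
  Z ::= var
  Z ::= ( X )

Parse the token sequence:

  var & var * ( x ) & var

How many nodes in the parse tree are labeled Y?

5

[X [X [Y [Z var] & [Y [Z var]]]] * [Y [Z ( [X [Y [Z x]]] )] & [Y [Z var]]]]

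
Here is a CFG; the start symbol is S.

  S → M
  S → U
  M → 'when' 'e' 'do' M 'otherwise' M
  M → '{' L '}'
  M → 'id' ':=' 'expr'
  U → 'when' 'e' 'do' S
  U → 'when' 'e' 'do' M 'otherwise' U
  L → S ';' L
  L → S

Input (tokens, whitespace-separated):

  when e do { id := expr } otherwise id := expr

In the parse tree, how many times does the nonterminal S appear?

2

[S [M when e do [M { [L [S [M id := expr]]] }] otherwise [M id := expr]]]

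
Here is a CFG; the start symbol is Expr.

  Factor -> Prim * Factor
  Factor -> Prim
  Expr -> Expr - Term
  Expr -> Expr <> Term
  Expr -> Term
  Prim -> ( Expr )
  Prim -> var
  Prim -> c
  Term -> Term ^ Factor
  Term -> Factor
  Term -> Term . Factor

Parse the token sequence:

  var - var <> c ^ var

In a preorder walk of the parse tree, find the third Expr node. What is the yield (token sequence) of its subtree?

[Expr [Expr [Expr [Term [Factor [Prim var]]]] - [Term [Factor [Prim var]]]] <> [Term [Term [Factor [Prim c]]] ^ [Factor [Prim var]]]]

var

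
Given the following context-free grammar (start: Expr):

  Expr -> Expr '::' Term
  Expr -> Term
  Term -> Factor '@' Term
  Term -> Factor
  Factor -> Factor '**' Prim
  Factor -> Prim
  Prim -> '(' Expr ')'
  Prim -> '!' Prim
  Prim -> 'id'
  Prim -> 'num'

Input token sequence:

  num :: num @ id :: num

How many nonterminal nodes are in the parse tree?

15

[Expr [Expr [Expr [Term [Factor [Prim num]]]] :: [Term [Factor [Prim num]] @ [Term [Factor [Prim id]]]]] :: [Term [Factor [Prim num]]]]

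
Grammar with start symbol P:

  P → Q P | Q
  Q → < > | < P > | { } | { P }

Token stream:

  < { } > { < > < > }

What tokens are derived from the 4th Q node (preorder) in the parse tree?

[P [Q < [P [Q { }]] >] [P [Q { [P [Q < >] [P [Q < >]]] }]]]

< >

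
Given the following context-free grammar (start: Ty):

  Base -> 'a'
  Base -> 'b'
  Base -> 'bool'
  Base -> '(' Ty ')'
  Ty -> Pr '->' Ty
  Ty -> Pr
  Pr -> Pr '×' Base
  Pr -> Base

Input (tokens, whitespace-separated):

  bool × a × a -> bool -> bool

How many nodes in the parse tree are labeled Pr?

5

[Ty [Pr [Pr [Pr [Base bool]] × [Base a]] × [Base a]] -> [Ty [Pr [Base bool]] -> [Ty [Pr [Base bool]]]]]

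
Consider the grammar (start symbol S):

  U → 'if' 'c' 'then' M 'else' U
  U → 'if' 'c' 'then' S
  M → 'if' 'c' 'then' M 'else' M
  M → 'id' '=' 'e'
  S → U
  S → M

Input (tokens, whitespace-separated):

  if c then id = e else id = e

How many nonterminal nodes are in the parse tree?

4

[S [M if c then [M id = e] else [M id = e]]]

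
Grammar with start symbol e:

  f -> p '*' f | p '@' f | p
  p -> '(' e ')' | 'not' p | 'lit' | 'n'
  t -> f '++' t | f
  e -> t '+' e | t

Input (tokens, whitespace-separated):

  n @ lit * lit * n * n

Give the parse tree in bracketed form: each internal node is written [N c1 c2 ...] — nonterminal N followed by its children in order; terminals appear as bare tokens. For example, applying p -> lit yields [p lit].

e
t
f
p @ f
n @ f
n @ p * f
n @ lit * f
n @ lit * p * f
n @ lit * lit * f
n @ lit * lit * p * f
n @ lit * lit * n * f
n @ lit * lit * n * p
n @ lit * lit * n * n

[e [t [f [p n] @ [f [p lit] * [f [p lit] * [f [p n] * [f [p n]]]]]]]]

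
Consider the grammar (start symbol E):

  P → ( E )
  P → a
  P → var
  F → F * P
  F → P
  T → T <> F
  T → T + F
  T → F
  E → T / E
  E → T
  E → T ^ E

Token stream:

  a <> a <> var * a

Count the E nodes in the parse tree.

[E [T [T [T [F [P a]]] <> [F [P a]]] <> [F [F [P var]] * [P a]]]]

1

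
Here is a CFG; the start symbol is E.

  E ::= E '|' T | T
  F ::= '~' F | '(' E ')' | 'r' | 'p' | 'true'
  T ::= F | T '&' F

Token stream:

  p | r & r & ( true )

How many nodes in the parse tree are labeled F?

[E [E [T [F p]]] | [T [T [T [F r]] & [F r]] & [F ( [E [T [F true]]] )]]]

5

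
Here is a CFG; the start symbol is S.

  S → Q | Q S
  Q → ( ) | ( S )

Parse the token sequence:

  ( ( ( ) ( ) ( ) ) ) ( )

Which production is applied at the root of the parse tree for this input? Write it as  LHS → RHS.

S → Q S

[S [Q ( [S [Q ( [S [Q ( )] [S [Q ( )] [S [Q ( )]]]] )]] )] [S [Q ( )]]]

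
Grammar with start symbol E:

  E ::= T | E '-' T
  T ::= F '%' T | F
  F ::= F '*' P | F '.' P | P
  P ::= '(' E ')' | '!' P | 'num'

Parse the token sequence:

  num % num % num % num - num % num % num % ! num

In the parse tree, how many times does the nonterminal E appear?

[E [E [T [F [P num]] % [T [F [P num]] % [T [F [P num]] % [T [F [P num]]]]]]] - [T [F [P num]] % [T [F [P num]] % [T [F [P num]] % [T [F [P ! [P num]]]]]]]]

2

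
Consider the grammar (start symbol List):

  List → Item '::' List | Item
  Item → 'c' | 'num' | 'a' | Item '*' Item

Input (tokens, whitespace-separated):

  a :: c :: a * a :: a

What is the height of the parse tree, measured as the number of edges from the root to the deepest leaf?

5

[List [Item a] :: [List [Item c] :: [List [Item [Item a] * [Item a]] :: [List [Item a]]]]]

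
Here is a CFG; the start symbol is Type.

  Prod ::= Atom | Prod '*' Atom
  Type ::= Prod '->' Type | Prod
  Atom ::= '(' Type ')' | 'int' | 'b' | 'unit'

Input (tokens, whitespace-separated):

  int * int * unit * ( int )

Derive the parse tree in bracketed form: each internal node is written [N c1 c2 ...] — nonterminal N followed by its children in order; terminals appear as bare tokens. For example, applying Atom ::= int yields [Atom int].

Type
Prod
Prod * Atom
Prod * Atom * Atom
Prod * Atom * Atom * Atom
Atom * Atom * Atom * Atom
int * Atom * Atom * Atom
int * int * Atom * Atom
int * int * unit * Atom
int * int * unit * ( Type )
int * int * unit * ( Prod )
int * int * unit * ( Atom )
int * int * unit * ( int )

[Type [Prod [Prod [Prod [Prod [Atom int]] * [Atom int]] * [Atom unit]] * [Atom ( [Type [Prod [Atom int]]] )]]]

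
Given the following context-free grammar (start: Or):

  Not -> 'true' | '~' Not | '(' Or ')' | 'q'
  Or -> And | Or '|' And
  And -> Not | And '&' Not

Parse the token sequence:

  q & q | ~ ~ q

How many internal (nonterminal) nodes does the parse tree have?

10

[Or [Or [And [And [Not q]] & [Not q]]] | [And [Not ~ [Not ~ [Not q]]]]]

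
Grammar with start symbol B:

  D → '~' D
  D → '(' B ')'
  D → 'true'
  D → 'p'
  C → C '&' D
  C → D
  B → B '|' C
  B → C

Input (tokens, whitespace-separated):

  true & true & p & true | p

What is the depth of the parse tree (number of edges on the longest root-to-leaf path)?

7

[B [B [C [C [C [C [D true]] & [D true]] & [D p]] & [D true]]] | [C [D p]]]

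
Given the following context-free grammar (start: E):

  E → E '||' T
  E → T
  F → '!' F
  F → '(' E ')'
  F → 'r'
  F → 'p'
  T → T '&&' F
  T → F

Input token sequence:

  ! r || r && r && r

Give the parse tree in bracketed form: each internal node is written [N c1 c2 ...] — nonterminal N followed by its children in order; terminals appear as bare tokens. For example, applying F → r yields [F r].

[E [E [T [F ! [F r]]]] || [T [T [T [F r]] && [F r]] && [F r]]]

E
E || T
T || T
F || T
! F || T
! r || T
! r || T && F
! r || T && F && F
! r || F && F && F
! r || r && F && F
! r || r && r && F
! r || r && r && r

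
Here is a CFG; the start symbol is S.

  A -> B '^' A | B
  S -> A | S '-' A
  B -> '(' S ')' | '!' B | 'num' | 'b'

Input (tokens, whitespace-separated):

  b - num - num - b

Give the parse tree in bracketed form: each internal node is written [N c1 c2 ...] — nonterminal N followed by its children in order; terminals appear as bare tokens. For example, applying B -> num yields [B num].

S
S - A
S - A - A
S - A - A - A
A - A - A - A
B - A - A - A
b - A - A - A
b - B - A - A
b - num - A - A
b - num - B - A
b - num - num - A
b - num - num - B
b - num - num - b

[S [S [S [S [A [B b]]] - [A [B num]]] - [A [B num]]] - [A [B b]]]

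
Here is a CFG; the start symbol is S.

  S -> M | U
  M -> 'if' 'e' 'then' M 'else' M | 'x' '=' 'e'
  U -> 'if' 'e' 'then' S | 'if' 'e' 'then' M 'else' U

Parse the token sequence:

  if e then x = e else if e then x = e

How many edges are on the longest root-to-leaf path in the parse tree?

5

[S [U if e then [M x = e] else [U if e then [S [M x = e]]]]]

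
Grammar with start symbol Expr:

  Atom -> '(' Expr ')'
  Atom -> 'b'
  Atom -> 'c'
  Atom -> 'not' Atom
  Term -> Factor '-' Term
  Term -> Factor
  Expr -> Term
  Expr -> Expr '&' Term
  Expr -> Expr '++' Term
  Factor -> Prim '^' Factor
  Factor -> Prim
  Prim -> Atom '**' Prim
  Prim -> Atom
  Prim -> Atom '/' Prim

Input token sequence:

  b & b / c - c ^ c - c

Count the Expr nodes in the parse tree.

2

[Expr [Expr [Term [Factor [Prim [Atom b]]]]] & [Term [Factor [Prim [Atom b] / [Prim [Atom c]]]] - [Term [Factor [Prim [Atom c]] ^ [Factor [Prim [Atom c]]]] - [Term [Factor [Prim [Atom c]]]]]]]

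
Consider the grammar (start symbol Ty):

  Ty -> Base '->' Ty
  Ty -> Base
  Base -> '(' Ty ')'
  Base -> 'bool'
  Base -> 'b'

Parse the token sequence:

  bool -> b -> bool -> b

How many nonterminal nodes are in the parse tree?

8

[Ty [Base bool] -> [Ty [Base b] -> [Ty [Base bool] -> [Ty [Base b]]]]]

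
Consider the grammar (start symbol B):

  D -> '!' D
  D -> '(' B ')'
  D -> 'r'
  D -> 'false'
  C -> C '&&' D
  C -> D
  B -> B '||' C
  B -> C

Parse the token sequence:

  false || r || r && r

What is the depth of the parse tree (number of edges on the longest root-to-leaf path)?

[B [B [B [C [D false]]] || [C [D r]]] || [C [C [D r]] && [D r]]]

5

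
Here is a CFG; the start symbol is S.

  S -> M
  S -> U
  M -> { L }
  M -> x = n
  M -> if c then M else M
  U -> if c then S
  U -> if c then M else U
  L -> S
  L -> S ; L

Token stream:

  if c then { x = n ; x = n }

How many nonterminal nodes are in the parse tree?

[S [U if c then [S [M { [L [S [M x = n]] ; [L [S [M x = n]]]] }]]]]

10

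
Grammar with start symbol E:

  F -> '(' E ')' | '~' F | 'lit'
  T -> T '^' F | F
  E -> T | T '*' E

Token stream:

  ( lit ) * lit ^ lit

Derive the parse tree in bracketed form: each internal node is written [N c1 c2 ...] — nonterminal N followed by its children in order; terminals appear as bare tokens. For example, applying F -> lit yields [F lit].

[E [T [F ( [E [T [F lit]]] )]] * [E [T [T [F lit]] ^ [F lit]]]]

E
T * E
F * E
( E ) * E
( T ) * E
( F ) * E
( lit ) * E
( lit ) * T
( lit ) * T ^ F
( lit ) * F ^ F
( lit ) * lit ^ F
( lit ) * lit ^ lit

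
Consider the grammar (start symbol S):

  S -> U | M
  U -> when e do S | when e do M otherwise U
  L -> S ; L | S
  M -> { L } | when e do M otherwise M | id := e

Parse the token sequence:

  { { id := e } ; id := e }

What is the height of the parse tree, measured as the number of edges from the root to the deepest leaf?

[S [M { [L [S [M { [L [S [M id := e]]] }]] ; [L [S [M id := e]]]] }]]

8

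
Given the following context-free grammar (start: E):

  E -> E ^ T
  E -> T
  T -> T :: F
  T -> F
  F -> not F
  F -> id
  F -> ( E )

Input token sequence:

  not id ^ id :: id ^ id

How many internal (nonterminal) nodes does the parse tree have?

12

[E [E [E [T [F not [F id]]]] ^ [T [T [F id]] :: [F id]]] ^ [T [F id]]]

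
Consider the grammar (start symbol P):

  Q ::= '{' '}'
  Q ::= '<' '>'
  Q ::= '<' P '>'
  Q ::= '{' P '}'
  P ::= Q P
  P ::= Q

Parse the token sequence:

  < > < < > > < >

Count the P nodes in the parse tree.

4

[P [Q < >] [P [Q < [P [Q < >]] >] [P [Q < >]]]]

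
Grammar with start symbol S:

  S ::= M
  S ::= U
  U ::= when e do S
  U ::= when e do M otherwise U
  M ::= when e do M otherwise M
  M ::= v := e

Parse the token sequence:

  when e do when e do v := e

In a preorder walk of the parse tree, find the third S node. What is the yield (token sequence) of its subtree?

v := e

[S [U when e do [S [U when e do [S [M v := e]]]]]]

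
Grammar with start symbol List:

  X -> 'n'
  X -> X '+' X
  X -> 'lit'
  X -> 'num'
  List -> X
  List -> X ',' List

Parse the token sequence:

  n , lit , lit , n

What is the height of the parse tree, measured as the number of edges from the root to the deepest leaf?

[List [X n] , [List [X lit] , [List [X lit] , [List [X n]]]]]

5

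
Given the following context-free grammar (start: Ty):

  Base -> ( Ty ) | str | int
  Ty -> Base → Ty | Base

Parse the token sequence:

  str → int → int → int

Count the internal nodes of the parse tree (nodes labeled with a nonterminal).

8

[Ty [Base str] → [Ty [Base int] → [Ty [Base int] → [Ty [Base int]]]]]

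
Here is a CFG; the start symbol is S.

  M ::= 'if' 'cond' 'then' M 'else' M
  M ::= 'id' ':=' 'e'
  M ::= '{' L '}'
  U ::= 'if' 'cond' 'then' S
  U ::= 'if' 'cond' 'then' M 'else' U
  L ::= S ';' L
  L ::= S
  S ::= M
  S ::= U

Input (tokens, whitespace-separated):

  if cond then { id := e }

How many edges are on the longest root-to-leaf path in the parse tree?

[S [U if cond then [S [M { [L [S [M id := e]]] }]]]]

7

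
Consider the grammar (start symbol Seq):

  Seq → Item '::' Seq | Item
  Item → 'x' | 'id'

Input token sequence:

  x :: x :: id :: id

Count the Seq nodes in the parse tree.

[Seq [Item x] :: [Seq [Item x] :: [Seq [Item id] :: [Seq [Item id]]]]]

4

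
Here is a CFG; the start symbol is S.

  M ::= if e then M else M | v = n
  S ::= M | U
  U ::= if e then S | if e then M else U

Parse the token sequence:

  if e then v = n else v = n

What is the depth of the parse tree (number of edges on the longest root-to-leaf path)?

[S [M if e then [M v = n] else [M v = n]]]

3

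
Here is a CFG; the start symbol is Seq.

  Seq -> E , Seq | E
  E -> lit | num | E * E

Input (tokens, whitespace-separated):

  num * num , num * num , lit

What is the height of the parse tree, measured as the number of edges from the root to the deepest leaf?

4

[Seq [E [E num] * [E num]] , [Seq [E [E num] * [E num]] , [Seq [E lit]]]]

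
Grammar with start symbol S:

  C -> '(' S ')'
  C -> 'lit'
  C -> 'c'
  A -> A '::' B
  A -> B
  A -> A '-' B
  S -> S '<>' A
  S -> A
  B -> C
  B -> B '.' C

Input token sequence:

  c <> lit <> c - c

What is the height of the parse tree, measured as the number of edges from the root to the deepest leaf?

[S [S [S [A [B [C c]]]] <> [A [B [C lit]]]] <> [A [A [B [C c]]] - [B [C c]]]]

6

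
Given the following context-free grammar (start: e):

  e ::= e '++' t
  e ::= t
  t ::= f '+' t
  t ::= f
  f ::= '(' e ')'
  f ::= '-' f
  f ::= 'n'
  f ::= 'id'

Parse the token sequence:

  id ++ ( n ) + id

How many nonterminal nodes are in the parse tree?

11

[e [e [t [f id]]] ++ [t [f ( [e [t [f n]]] )] + [t [f id]]]]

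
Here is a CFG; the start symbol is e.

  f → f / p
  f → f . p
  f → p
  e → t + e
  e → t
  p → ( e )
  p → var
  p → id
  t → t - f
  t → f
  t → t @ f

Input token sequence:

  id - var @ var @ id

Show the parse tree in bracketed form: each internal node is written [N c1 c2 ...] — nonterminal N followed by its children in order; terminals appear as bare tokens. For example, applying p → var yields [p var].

[e [t [t [t [t [f [p id]]] - [f [p var]]] @ [f [p var]]] @ [f [p id]]]]

e
t
t @ f
t @ f @ f
t - f @ f @ f
f - f @ f @ f
p - f @ f @ f
id - f @ f @ f
id - p @ f @ f
id - var @ f @ f
id - var @ p @ f
id - var @ var @ f
id - var @ var @ p
id - var @ var @ id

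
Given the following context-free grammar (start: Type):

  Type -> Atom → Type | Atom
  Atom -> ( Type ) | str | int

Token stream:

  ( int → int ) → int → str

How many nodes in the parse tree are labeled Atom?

[Type [Atom ( [Type [Atom int] → [Type [Atom int]]] )] → [Type [Atom int] → [Type [Atom str]]]]

5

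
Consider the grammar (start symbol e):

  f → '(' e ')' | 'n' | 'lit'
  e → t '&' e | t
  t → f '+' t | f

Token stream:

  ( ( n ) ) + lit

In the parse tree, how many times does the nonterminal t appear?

4

[e [t [f ( [e [t [f ( [e [t [f n]]] )]]] )] + [t [f lit]]]]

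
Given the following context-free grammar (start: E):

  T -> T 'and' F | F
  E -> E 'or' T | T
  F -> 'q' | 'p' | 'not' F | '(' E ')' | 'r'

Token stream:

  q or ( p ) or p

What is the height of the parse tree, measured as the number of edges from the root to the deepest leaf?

[E [E [E [T [F q]]] or [T [F ( [E [T [F p]]] )]]] or [T [F p]]]

7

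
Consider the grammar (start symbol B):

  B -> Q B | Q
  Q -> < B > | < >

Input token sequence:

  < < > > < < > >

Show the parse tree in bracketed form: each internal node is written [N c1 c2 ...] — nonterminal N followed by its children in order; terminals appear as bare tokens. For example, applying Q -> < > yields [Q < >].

[B [Q < [B [Q < >]] >] [B [Q < [B [Q < >]] >]]]

B
Q B
< B > B
< Q > B
< < > > B
< < > > Q
< < > > < B >
< < > > < Q >
< < > > < < > >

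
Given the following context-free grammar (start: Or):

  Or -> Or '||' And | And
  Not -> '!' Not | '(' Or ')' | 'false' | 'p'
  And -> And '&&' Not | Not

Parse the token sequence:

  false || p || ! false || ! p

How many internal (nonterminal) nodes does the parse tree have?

[Or [Or [Or [Or [And [Not false]]] || [And [Not p]]] || [And [Not ! [Not false]]]] || [And [Not ! [Not p]]]]

14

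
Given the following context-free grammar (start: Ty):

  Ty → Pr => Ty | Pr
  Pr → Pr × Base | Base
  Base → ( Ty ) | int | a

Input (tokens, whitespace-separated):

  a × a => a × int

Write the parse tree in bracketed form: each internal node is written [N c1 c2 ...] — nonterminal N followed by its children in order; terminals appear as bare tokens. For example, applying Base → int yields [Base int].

[Ty [Pr [Pr [Base a]] × [Base a]] => [Ty [Pr [Pr [Base a]] × [Base int]]]]

Ty
Pr => Ty
Pr × Base => Ty
Base × Base => Ty
a × Base => Ty
a × a => Ty
a × a => Pr
a × a => Pr × Base
a × a => Base × Base
a × a => a × Base
a × a => a × int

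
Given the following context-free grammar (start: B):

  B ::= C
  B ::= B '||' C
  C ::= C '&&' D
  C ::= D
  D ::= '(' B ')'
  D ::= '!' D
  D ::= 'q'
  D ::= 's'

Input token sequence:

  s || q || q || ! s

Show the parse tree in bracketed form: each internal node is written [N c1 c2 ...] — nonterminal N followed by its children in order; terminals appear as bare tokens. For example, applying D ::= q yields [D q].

B
B || C
B || C || C
B || C || C || C
C || C || C || C
D || C || C || C
s || C || C || C
s || D || C || C
s || q || C || C
s || q || D || C
s || q || q || C
s || q || q || D
s || q || q || ! D
s || q || q || ! s

[B [B [B [B [C [D s]]] || [C [D q]]] || [C [D q]]] || [C [D ! [D s]]]]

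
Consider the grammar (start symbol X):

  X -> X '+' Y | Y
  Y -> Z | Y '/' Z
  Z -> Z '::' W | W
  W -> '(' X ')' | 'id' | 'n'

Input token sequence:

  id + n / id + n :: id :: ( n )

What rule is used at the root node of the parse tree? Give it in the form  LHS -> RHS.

X -> X '+' Y

[X [X [X [Y [Z [W id]]]] + [Y [Y [Z [W n]]] / [Z [W id]]]] + [Y [Z [Z [Z [W n]] :: [W id]] :: [W ( [X [Y [Z [W n]]]] )]]]]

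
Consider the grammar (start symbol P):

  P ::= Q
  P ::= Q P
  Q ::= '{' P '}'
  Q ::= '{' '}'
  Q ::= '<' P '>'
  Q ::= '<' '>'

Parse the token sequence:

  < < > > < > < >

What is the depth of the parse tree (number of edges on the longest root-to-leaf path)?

4

[P [Q < [P [Q < >]] >] [P [Q < >] [P [Q < >]]]]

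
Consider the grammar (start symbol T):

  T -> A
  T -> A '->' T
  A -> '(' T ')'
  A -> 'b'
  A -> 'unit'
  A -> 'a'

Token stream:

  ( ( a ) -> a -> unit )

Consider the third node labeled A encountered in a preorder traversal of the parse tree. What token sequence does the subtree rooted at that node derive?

[T [A ( [T [A ( [T [A a]] )] -> [T [A a] -> [T [A unit]]]] )]]

a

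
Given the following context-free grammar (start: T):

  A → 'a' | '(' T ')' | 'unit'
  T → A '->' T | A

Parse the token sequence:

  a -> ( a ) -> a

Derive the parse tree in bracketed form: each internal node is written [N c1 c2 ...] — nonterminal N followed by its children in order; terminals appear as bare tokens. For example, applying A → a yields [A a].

T
A -> T
a -> T
a -> A -> T
a -> ( T ) -> T
a -> ( A ) -> T
a -> ( a ) -> T
a -> ( a ) -> A
a -> ( a ) -> a

[T [A a] -> [T [A ( [T [A a]] )] -> [T [A a]]]]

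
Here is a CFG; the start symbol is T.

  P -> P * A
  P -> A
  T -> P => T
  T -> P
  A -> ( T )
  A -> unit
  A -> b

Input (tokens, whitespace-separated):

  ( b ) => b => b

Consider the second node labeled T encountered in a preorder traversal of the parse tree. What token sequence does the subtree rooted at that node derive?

b

[T [P [A ( [T [P [A b]]] )]] => [T [P [A b]] => [T [P [A b]]]]]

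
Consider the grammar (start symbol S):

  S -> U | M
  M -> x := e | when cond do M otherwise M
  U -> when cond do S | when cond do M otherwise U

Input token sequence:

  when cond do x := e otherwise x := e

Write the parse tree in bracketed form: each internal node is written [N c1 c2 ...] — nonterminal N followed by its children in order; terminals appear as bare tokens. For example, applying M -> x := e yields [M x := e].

[S [M when cond do [M x := e] otherwise [M x := e]]]

S
M
when cond do M otherwise M
when cond do x := e otherwise M
when cond do x := e otherwise x := e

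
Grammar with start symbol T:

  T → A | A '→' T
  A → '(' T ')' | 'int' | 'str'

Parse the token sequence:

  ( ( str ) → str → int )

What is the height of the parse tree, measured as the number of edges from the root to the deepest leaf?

6

[T [A ( [T [A ( [T [A str]] )] → [T [A str] → [T [A int]]]] )]]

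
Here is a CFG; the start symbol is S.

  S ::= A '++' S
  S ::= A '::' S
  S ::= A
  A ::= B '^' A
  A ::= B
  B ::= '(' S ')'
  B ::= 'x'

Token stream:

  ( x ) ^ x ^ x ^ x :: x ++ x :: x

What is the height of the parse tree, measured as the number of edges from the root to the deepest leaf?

6

[S [A [B ( [S [A [B x]]] )] ^ [A [B x] ^ [A [B x] ^ [A [B x]]]]] :: [S [A [B x]] ++ [S [A [B x]] :: [S [A [B x]]]]]]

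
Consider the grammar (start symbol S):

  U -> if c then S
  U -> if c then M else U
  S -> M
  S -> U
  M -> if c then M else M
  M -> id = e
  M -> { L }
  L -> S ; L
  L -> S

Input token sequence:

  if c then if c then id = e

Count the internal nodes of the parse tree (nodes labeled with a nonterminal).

[S [U if c then [S [U if c then [S [M id = e]]]]]]

6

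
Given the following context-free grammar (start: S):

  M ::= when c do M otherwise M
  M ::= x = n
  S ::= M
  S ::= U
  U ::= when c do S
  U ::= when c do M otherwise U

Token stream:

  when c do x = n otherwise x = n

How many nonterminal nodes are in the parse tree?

4

[S [M when c do [M x = n] otherwise [M x = n]]]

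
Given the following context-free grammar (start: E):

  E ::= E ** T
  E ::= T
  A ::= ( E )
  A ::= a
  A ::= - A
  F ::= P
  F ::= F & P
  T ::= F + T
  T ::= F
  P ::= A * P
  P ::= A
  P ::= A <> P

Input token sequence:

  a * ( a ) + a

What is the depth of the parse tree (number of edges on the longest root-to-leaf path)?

[E [T [F [P [A a] * [P [A ( [E [T [F [P [A a]]]]] )]]]] + [T [F [P [A a]]]]]]

11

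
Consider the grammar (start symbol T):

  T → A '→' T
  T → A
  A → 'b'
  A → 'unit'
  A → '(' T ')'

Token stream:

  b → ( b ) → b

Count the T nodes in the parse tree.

4

[T [A b] → [T [A ( [T [A b]] )] → [T [A b]]]]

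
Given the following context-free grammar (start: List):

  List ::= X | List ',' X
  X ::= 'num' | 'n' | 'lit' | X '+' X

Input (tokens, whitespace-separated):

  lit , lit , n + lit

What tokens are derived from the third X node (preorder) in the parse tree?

n + lit

[List [List [List [X lit]] , [X lit]] , [X [X n] + [X lit]]]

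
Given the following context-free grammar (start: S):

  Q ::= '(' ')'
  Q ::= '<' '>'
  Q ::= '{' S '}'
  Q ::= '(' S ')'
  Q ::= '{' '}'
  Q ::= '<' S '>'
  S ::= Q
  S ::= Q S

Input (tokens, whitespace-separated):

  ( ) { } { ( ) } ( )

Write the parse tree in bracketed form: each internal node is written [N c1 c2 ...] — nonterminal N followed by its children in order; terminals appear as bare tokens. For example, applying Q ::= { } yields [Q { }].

S
Q S
( ) S
( ) Q S
( ) { } S
( ) { } Q S
( ) { } { S } S
( ) { } { Q } S
( ) { } { ( ) } S
( ) { } { ( ) } Q
( ) { } { ( ) } ( )

[S [Q ( )] [S [Q { }] [S [Q { [S [Q ( )]] }] [S [Q ( )]]]]]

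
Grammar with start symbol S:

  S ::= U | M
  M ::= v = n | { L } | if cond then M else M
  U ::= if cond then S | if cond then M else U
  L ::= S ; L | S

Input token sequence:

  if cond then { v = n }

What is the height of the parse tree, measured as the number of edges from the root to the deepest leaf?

[S [U if cond then [S [M { [L [S [M v = n]]] }]]]]

7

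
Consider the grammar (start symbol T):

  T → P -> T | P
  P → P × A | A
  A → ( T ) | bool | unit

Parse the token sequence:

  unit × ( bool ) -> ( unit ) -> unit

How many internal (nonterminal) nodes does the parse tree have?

[T [P [P [A unit]] × [A ( [T [P [A bool]]] )]] -> [T [P [A ( [T [P [A unit]]] )]] -> [T [P [A unit]]]]]

17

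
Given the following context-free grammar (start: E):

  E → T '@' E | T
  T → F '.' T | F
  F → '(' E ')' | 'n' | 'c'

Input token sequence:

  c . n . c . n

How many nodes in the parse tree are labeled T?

4

[E [T [F c] . [T [F n] . [T [F c] . [T [F n]]]]]]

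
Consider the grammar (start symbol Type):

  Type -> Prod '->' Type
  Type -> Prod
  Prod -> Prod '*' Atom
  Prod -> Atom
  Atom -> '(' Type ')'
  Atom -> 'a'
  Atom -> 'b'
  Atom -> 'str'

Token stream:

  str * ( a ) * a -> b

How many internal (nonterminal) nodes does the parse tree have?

13

[Type [Prod [Prod [Prod [Atom str]] * [Atom ( [Type [Prod [Atom a]]] )]] * [Atom a]] -> [Type [Prod [Atom b]]]]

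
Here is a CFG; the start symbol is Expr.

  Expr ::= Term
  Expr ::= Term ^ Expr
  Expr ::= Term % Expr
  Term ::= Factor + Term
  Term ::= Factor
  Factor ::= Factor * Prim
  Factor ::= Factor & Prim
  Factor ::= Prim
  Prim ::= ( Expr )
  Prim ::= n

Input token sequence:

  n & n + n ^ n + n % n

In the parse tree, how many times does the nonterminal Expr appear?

3

[Expr [Term [Factor [Factor [Prim n]] & [Prim n]] + [Term [Factor [Prim n]]]] ^ [Expr [Term [Factor [Prim n]] + [Term [Factor [Prim n]]]] % [Expr [Term [Factor [Prim n]]]]]]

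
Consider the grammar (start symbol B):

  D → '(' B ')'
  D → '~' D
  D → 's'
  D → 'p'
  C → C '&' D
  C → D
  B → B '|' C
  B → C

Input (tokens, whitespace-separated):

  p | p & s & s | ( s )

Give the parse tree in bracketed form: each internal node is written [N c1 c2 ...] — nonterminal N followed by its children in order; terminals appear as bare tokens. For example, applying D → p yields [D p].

B
B | C
B | C | C
C | C | C
D | C | C
p | C | C
p | C & D | C
p | C & D & D | C
p | D & D & D | C
p | p & D & D | C
p | p & s & D | C
p | p & s & s | C
p | p & s & s | D
p | p & s & s | ( B )
p | p & s & s | ( C )
p | p & s & s | ( D )
p | p & s & s | ( s )

[B [B [B [C [D p]]] | [C [C [C [D p]] & [D s]] & [D s]]] | [C [D ( [B [C [D s]]] )]]]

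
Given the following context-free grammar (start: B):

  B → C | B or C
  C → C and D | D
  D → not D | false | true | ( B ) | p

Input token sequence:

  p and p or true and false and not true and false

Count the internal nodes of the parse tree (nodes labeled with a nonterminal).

15

[B [B [C [C [D p]] and [D p]]] or [C [C [C [C [D true]] and [D false]] and [D not [D true]]] and [D false]]]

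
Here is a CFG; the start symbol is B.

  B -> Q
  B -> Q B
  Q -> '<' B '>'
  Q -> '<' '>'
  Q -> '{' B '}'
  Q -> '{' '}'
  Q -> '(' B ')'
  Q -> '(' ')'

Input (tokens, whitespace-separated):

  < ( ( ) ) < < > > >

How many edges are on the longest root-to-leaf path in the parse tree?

[B [Q < [B [Q ( [B [Q ( )]] )] [B [Q < [B [Q < >]] >]]] >]]

7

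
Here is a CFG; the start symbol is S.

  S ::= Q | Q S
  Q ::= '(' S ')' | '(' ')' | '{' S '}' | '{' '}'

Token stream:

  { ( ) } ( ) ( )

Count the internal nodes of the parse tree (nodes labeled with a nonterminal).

[S [Q { [S [Q ( )]] }] [S [Q ( )] [S [Q ( )]]]]

8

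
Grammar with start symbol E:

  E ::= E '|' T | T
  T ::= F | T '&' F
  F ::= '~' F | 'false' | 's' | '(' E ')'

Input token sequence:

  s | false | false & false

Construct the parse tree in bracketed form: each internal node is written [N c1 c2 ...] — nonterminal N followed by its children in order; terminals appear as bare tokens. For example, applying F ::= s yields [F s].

[E [E [E [T [F s]]] | [T [F false]]] | [T [T [F false]] & [F false]]]

E
E | T
E | T | T
T | T | T
F | T | T
s | T | T
s | F | T
s | false | T
s | false | T & F
s | false | F & F
s | false | false & F
s | false | false & false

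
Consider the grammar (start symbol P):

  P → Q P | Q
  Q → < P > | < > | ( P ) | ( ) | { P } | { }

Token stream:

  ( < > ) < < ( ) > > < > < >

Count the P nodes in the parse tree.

[P [Q ( [P [Q < >]] )] [P [Q < [P [Q < [P [Q ( )]] >]] >] [P [Q < >] [P [Q < >]]]]]

7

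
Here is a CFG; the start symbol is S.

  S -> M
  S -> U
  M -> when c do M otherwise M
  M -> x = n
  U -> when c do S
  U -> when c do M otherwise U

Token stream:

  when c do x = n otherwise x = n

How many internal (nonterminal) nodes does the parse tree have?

[S [M when c do [M x = n] otherwise [M x = n]]]

4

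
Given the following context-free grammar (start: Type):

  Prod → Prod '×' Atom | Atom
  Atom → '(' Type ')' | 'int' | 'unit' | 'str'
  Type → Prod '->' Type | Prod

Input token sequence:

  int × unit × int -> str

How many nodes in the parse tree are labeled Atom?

4

[Type [Prod [Prod [Prod [Atom int]] × [Atom unit]] × [Atom int]] -> [Type [Prod [Atom str]]]]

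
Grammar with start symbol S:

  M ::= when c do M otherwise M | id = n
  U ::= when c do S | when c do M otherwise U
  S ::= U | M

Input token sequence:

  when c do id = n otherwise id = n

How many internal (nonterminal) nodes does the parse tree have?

4

[S [M when c do [M id = n] otherwise [M id = n]]]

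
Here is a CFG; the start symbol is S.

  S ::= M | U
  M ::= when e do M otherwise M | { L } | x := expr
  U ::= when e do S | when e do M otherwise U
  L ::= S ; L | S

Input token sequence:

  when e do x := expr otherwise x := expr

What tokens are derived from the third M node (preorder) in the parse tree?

[S [M when e do [M x := expr] otherwise [M x := expr]]]

x := expr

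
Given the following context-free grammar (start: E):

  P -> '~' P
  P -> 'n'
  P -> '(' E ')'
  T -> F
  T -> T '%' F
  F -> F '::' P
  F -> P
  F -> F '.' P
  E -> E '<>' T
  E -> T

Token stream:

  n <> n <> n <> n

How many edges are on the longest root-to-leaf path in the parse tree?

7

[E [E [E [E [T [F [P n]]]] <> [T [F [P n]]]] <> [T [F [P n]]]] <> [T [F [P n]]]]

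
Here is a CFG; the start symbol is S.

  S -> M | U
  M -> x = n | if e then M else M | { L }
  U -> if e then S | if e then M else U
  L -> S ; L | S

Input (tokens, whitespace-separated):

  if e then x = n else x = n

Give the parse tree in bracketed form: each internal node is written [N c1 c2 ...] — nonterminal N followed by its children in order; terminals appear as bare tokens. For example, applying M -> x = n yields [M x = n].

[S [M if e then [M x = n] else [M x = n]]]

S
M
if e then M else M
if e then x = n else M
if e then x = n else x = n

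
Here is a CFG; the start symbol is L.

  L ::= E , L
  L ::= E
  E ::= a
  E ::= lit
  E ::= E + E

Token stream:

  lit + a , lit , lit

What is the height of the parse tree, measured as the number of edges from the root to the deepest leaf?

4

[L [E [E lit] + [E a]] , [L [E lit] , [L [E lit]]]]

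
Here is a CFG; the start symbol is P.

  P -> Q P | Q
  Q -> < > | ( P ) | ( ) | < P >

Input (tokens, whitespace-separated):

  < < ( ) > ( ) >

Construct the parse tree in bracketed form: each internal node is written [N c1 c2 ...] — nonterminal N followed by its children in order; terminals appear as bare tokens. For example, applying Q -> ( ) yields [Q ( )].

[P [Q < [P [Q < [P [Q ( )]] >] [P [Q ( )]]] >]]

P
Q
< P >
< Q P >
< < P > P >
< < Q > P >
< < ( ) > P >
< < ( ) > Q >
< < ( ) > ( ) >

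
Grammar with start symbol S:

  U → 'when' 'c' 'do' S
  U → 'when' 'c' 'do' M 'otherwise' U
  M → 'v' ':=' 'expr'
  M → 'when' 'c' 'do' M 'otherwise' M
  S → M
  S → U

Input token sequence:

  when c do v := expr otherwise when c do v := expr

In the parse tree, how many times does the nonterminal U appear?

[S [U when c do [M v := expr] otherwise [U when c do [S [M v := expr]]]]]

2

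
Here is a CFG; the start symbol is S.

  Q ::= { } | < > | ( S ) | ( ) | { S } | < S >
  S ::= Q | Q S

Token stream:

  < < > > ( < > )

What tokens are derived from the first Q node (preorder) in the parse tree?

< < > >

[S [Q < [S [Q < >]] >] [S [Q ( [S [Q < >]] )]]]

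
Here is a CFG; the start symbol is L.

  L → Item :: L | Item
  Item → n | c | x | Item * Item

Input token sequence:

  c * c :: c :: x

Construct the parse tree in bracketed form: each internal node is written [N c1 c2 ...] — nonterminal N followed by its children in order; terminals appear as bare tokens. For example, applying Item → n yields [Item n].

[L [Item [Item c] * [Item c]] :: [L [Item c] :: [L [Item x]]]]

L
Item :: L
Item * Item :: L
c * Item :: L
c * c :: L
c * c :: Item :: L
c * c :: c :: L
c * c :: c :: Item
c * c :: c :: x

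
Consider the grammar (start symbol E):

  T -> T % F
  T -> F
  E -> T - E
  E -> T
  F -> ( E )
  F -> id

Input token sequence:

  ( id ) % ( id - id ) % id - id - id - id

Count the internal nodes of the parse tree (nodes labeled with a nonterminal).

25

[E [T [T [T [F ( [E [T [F id]]] )]] % [F ( [E [T [F id]] - [E [T [F id]]]] )]] % [F id]] - [E [T [F id]] - [E [T [F id]] - [E [T [F id]]]]]]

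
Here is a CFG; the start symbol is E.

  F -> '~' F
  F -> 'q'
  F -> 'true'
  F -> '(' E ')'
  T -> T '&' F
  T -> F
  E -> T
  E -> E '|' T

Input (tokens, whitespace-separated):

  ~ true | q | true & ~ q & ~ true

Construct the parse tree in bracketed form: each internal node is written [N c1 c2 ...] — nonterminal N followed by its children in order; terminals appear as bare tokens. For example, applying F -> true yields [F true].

E
E | T
E | T | T
T | T | T
F | T | T
~ F | T | T
~ true | T | T
~ true | F | T
~ true | q | T
~ true | q | T & F
~ true | q | T & F & F
~ true | q | F & F & F
~ true | q | true & F & F
~ true | q | true & ~ F & F
~ true | q | true & ~ q & F
~ true | q | true & ~ q & ~ F
~ true | q | true & ~ q & ~ true

[E [E [E [T [F ~ [F true]]]] | [T [F q]]] | [T [T [T [F true]] & [F ~ [F q]]] & [F ~ [F true]]]]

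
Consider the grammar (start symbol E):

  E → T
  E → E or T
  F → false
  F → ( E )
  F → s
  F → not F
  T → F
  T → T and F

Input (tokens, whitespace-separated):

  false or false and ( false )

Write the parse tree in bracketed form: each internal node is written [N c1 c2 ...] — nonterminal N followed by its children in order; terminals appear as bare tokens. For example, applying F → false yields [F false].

[E [E [T [F false]]] or [T [T [F false]] and [F ( [E [T [F false]]] )]]]

E
E or T
T or T
F or T
false or T
false or T and F
false or F and F
false or false and F
false or false and ( E )
false or false and ( T )
false or false and ( F )
false or false and ( false )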